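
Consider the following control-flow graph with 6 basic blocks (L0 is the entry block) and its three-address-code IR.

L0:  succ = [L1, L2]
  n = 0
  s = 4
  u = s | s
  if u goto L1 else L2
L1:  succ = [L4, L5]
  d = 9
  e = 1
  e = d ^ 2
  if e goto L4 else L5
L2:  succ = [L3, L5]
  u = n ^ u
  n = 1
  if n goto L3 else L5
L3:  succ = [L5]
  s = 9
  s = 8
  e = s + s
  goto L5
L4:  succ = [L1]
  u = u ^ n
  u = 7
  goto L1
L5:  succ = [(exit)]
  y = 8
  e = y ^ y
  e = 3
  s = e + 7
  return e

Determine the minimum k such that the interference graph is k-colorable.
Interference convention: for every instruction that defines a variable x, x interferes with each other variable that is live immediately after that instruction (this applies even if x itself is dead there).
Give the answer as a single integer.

Answer: 4

Working:
Per-block:
  L0: {n,s,u} / ∅
  L1: {d,e} / ∅
  L2: {n,u} / {n,u}
  L3: {e,s} / ∅
  L4: {u} / {n,u}
  L5: {e,s,y} / ∅

Backward fixpoint:
  live L0: ∅→{n,u}
  live L1: {n,u}→{n,u}
  live L2: {n,u}→∅
  live L3: ∅→∅
  live L4: {n,u}→{n,u}
  live L5: ∅→∅

Interference:
  d: {e,n,u}
  e: {d,n,s,u}
  n: {d,e,s,u}
  s: {e,n}
  u: {d,e,n}
  y: ∅

Chromatic number:
  lower bound: {d,e,n,u} mutually conflict ⇒ χ ≥ 4
  assign d→R2 e→R0 n→R1 s→R2 u→R3 y→R0 — no edge inside a register ⇒ χ ≤ 4
  χ = 4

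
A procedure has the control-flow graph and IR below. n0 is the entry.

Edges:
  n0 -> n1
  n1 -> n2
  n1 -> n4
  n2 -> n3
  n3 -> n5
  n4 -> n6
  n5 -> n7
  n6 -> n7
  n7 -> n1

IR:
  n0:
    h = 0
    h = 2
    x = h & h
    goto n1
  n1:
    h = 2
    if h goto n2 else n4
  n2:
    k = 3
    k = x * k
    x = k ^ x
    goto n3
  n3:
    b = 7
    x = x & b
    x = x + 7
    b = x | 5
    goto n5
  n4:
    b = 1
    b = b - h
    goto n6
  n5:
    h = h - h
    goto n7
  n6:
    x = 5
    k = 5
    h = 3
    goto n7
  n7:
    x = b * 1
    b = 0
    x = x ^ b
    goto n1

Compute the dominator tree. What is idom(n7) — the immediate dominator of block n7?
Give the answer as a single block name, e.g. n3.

Answer: n1

Working:
idom tree: n1←n0 n2←n1 n3←n2 n4←n1 n5←n3 n6←n4 n7←n1
Dom∩ at merges:
  n1: preds {n0,n7}: {n0} ∩ {n0,n1,n7} = {n0}; idom=n0
  n7: preds {n5,n6}: {n0,n1,n2,n3,n5} ∩ {n0,n1,n4,n6} = {n0,n1}; idom=n1

idom(n7) = n1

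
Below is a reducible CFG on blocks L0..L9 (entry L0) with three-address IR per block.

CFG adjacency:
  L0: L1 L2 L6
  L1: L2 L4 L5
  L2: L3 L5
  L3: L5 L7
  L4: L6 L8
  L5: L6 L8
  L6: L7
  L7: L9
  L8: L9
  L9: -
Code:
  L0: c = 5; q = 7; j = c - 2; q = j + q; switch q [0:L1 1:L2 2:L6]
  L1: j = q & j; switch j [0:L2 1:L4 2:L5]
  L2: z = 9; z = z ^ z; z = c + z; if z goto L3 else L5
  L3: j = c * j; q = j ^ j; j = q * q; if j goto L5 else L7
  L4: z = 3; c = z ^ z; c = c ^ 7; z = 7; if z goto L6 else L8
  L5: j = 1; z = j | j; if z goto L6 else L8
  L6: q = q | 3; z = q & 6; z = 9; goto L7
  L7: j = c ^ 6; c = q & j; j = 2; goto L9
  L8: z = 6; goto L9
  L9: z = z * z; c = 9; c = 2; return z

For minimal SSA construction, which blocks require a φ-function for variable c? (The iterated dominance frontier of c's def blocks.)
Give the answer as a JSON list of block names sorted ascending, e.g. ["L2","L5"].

idom tree: L1←L0 L2←L0 L3←L2 L4←L1 L5←L0 L6←L0 L7←L0 L8←L0 L9←L0
Dom at joins:
  L2: preds {L0,L1}: {L0} ∩ {L0,L1} = {L0}; idom=L0
  L5: preds {L1,L2,L3}: {L0,L1} ∩ {L0,L2} ∩ {L0,L2,L3} = {L0}; idom=L0
  L6: preds {L0,L4,L5}: {L0} ∩ {L0,L1,L4} ∩ {L0,L5} = {L0}; idom=L0
  L7: preds {L3,L6}: {L0,L2,L3} ∩ {L0,L6} = {L0}; idom=L0
  L8: preds {L4,L5}: {L0,L1,L4} ∩ {L0,L5} = {L0}; idom=L0
  L9: preds {L7,L8}: {L0,L7} ∩ {L0,L8} = {L0}; idom=L0

DF walk-up:
  join L2 pred L0: · stop@L0
  join L2 pred L1: L1 stop@L0
  join L5 pred L1: L1 stop@L0
  join L5 pred L2: L2 stop@L0
  join L5 pred L3: L3→L2 stop@L0
  join L6 pred L0: · stop@L0
  join L6 pred L4: L4→L1 stop@L0
  join L6 pred L5: L5 stop@L0
  join L7 pred L3: L3→L2 stop@L0
  join L7 pred L6: L6 stop@L0
  join L8 pred L4: L4→L1 stop@L0
  join L8 pred L5: L5 stop@L0
  join L9 pred L7: L7 stop@L0
  join L9 pred L8: L8 stop@L0
  L0 → ∅
  L1 → {L2,L5,L6,L8}
  L2 → {L5,L7}
  L3 → {L5,L7}
  L4 → {L6,L8}
  L5 → {L6,L8}
  L6 → {L7}
  L7 → {L9}
  L8 → {L9}
  L9 → ∅

φ for c: defs {L0,L4,L7,L9}
  DF⁺ = {L6,L7,L8,L9}

Answer: ["L6", "L7", "L8", "L9"]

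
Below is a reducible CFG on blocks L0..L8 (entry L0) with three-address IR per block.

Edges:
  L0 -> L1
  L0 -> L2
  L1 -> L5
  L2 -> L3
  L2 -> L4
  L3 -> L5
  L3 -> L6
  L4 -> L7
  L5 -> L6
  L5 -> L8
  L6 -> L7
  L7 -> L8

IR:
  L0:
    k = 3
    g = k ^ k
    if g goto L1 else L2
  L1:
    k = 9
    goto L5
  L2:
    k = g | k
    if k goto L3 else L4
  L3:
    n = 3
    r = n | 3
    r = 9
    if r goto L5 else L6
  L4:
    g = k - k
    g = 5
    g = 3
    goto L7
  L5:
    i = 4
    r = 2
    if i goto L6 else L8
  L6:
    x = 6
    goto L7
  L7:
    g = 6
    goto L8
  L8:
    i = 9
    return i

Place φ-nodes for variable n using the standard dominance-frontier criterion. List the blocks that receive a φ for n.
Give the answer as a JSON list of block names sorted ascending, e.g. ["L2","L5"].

Answer: ["L5", "L6", "L7", "L8"]

Working:
idom tree: L1←L0 L2←L0 L3←L2 L4←L2 L5←L0 L6←L0 L7←L0 L8←L0
Dom∩ at merges:
  L5: preds {L1,L3}: {L0,L1} ∩ {L0,L2,L3} = {L0}; idom=L0
  L6: preds {L3,L5}: {L0,L2,L3} ∩ {L0,L5} = {L0}; idom=L0
  L7: preds {L4,L6}: {L0,L2,L4} ∩ {L0,L6} = {L0}; idom=L0
  L8: preds {L5,L7}: {L0,L5} ∩ {L0,L7} = {L0}; idom=L0

Frontier:
  L5←L1: walk L1 to L0
  L5←L3: walk L3→L2 to L0
  L6←L3: walk L3→L2 to L0
  L6←L5: walk L5 to L0
  L7←L4: walk L4→L2 to L0
  L7←L6: walk L6 to L0
  L8←L5: walk L5 to L0
  L8←L7: walk L7 to L0
  L0: DF=∅
  L1: DF={L5}
  L2: DF={L5,L6,L7}
  L3: DF={L5,L6}
  L4: DF={L7}
  L5: DF={L6,L8}
  L6: DF={L7}
  L7: DF={L8}
  L8: DF=∅

φ for n: defs {L3}
  DF⁺ = {L5,L6,L7,L8}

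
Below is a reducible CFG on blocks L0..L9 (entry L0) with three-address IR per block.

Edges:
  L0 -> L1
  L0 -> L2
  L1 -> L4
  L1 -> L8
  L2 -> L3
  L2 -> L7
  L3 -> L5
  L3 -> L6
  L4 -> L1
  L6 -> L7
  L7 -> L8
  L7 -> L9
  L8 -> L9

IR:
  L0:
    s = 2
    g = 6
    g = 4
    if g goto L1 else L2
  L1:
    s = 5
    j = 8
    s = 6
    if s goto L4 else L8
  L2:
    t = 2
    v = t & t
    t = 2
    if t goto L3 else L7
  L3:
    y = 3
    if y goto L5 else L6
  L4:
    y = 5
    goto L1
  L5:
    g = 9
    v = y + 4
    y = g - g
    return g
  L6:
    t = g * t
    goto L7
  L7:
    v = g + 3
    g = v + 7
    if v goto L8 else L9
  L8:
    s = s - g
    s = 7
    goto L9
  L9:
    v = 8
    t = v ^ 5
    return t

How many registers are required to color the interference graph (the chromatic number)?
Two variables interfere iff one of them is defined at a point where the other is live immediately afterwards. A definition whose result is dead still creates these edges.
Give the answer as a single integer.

Block summaries:
  L0 def {g,s} use ∅
  L1 def {j,s} use ∅
  L2 def {t,v} use ∅
  L3 def {y} use ∅
  L4 def {y} use ∅
  L5 def {g,v,y} use {y}
  L6 def {t} use {g,t}
  L7 def {g,v} use {g}
  L8 def {s} use {g,s}
  L9 def {t,v} use ∅

Liveness:
  L0 li=∅ lo={g,s}
  L1 li={g} lo={g,s}
  L2 li={g,s} lo={g,s,t}
  L3 li={g,s,t} lo={g,s,t,y}
  L4 li={g} lo={g}
  L5 li={y} lo=∅
  L6 li={g,s,t} lo={g,s}
  L7 li={g,s} lo={g,s}
  L8 li={g,s} lo=∅
  L9 li=∅ lo=∅

Conflict graph:
  g: {j,s,t,v,y}
  j: {g}
  s: {g,t,v,y}
  t: {g,s,y}
  v: {g,s}
  y: {g,s,t}

Colouring:
  {g,s,t,y} pairwise interfere (4-clique) ⇒ χ ≥ 4
  4-colouring: R0={g}  R1={j,s}  R2={t,v}  R3={y}
  χ = 4

Answer: 4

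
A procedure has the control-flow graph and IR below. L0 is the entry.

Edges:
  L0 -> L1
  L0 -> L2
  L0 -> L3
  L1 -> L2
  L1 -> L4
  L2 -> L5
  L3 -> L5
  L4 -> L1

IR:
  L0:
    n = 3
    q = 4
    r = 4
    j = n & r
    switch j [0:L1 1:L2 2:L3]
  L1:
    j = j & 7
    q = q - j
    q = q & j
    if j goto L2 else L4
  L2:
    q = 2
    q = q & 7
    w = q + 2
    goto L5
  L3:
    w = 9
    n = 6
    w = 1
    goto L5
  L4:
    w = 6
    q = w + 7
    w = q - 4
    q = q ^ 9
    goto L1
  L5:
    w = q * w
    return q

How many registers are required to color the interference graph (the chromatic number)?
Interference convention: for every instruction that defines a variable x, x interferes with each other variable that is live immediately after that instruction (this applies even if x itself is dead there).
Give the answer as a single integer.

Block summaries:
  L0: {j,n,q,r} / ∅
  L1: {j,q} / {j,q}
  L2: {q,w} / ∅
  L3: {n,w} / ∅
  L4: {q,w} / ∅
  L5: {w} / {q,w}

Backward fixpoint:
  L0: in=∅ out={j,q}
  L1: in={j,q} out={j}
  L2: in=∅ out={q,w}
  L3: in={q} out={q,w}
  L4: in={j} out={j,q}
  L5: in={q,w} out=∅

Interference:
  j: {q,w}
  n: {q,r}
  q: {j,n,r,w}
  r: {n,q}
  w: {j,q}

Colouring:
  lower bound: {j,q,w} mutually conflict ⇒ χ ≥ 3
  assign j→r1 n→r1 q→r0 r→r2 w→r2 — no edge inside a register ⇒ χ ≤ 3
  χ = 3

Answer: 3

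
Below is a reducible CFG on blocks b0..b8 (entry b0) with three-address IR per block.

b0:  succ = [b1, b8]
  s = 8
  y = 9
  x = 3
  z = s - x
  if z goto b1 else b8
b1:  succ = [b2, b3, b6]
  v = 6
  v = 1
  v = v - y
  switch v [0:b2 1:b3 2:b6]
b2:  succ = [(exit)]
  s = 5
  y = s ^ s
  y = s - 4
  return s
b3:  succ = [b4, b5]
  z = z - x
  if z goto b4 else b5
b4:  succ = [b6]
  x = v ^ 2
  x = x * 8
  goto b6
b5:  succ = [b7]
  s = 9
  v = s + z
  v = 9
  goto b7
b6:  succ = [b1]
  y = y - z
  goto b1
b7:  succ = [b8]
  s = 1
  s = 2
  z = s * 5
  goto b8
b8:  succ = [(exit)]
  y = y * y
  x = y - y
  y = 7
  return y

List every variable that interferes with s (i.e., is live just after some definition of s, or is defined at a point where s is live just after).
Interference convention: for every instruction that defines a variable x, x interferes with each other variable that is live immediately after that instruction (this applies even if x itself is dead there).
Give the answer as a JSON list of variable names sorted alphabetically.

def/use:
  b0: def={s,x,y,z} ue=∅
  b1: def={v} ue={y}
  b2: def={s,y} ue=∅
  b3: def={z} ue={x,z}
  b4: def={x} ue={v}
  b5: def={s,v} ue={z}
  b6: def={y} ue={y,z}
  b7: def={s,z} ue=∅
  b8: def={x,y} ue={y}

Liveness:
  live b0: ∅→{x,y,z}
  live b1: {x,y,z}→{v,x,y,z}
  live b2: ∅→∅
  live b3: {v,x,y,z}→{v,y,z}
  live b4: {v,y,z}→{x,y,z}
  live b5: {y,z}→{y}
  live b6: {x,y,z}→{x,y,z}
  live b7: {y}→{y}
  live b8: {y}→∅

Interfere edges:
  s↔{x,y,z}
  v↔{x,y,z}
  x↔{s,v,y,z}
  y↔{s,v,x,z}
  z↔{s,v,x,y}

N(s) = ["x", "y", "z"]

Answer: ["x", "y", "z"]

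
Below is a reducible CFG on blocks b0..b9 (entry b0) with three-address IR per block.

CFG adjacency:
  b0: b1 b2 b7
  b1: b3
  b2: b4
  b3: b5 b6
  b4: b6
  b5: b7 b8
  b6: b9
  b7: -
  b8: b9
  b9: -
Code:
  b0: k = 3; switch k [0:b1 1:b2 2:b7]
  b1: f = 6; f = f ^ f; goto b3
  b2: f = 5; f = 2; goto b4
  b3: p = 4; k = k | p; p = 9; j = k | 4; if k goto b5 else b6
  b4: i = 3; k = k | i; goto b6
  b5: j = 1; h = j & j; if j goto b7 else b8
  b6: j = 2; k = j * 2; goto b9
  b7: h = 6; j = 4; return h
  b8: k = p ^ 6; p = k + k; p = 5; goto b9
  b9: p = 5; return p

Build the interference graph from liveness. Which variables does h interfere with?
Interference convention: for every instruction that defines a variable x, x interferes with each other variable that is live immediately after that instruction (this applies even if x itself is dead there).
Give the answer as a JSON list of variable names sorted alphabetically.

Answer: ["j", "p"]

Derivation:
Per-block:
  b0: {k} / ∅
  b1: {f} / ∅
  b2: {f} / ∅
  b3: {j,k,p} / {k}
  b4: {i,k} / {k}
  b5: {h,j} / ∅
  b6: {j,k} / ∅
  b7: {h,j} / ∅
  b8: {k,p} / {p}
  b9: {p} / ∅

Liveness:
  live b0: ∅→{k}
  live b1: {k}→{k}
  live b2: {k}→{k}
  live b3: {k}→{p}
  live b4: {k}→∅
  live b5: {p}→{p}
  live b6: ∅→∅
  live b7: ∅→∅
  live b8: {p}→∅
  live b9: ∅→∅

Interfere edges:
  f — {k}
  h — {j,p}
  i — {k}
  j — {h,k,p}
  k — {f,i,j,p}
  p — {h,j,k}

N(h) = ["j", "p"]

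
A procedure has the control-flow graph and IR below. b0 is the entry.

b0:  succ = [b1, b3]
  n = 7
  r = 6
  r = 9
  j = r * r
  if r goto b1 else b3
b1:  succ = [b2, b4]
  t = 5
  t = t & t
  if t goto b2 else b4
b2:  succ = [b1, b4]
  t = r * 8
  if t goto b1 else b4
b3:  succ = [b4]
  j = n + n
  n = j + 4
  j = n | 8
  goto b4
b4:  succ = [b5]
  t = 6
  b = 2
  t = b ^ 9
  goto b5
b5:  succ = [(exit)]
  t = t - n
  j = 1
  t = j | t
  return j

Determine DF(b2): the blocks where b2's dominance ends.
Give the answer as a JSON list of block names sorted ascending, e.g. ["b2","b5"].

idom tree: b1←b0 b2←b1 b3←b0 b4←b0 b5←b4
Dom∩ at merges:
  b1: preds {b0,b2}: {b0} ∩ {b0,b1,b2} = {b0}; idom=b0
  b4: preds {b1,b2,b3}: {b0,b1} ∩ {b0,b1,b2} ∩ {b0,b3} = {b0}; idom=b0

Frontier:
  join b1 pred b0: · stop@b0
  join b1 pred b2: b2→b1 stop@b0
  join b4 pred b1: b1 stop@b0
  join b4 pred b2: b2→b1 stop@b0
  join b4 pred b3: b3 stop@b0
  DF(b0)=∅
  DF(b1)={b1,b4}
  DF(b2)={b1,b4}
  DF(b3)={b4}
  DF(b4)=∅
  DF(b5)=∅

DF(b2) = ["b1", "b4"]

Answer: ["b1", "b4"]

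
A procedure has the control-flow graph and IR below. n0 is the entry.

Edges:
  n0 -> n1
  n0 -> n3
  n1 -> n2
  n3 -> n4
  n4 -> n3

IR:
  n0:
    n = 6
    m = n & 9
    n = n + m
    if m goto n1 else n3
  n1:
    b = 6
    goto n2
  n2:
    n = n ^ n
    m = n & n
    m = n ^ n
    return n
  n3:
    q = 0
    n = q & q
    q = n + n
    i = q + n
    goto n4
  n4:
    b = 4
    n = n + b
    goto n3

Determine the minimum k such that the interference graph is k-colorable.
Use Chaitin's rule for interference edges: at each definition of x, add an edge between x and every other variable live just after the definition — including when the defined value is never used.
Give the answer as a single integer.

Answer: 2

Derivation:
def/use:
  n0: {m,n} / ∅
  n1: {b} / ∅
  n2: {m,n} / {n}
  n3: {i,n,q} / ∅
  n4: {b,n} / {n}

Backward fixpoint:
  live n0: ∅→{n}
  live n1: {n}→{n}
  live n2: {n}→∅
  live n3: ∅→{n}
  live n4: {n}→∅

Interference:
  b — {n}
  i — {n}
  m — {n}
  n — {b,i,m,q}
  q — {n}

Registers:
  {b,n} pairwise interfere (2-clique) ⇒ χ ≥ 2
  2-colouring: r0={n}  r1={b,i,m,q}
  χ = 2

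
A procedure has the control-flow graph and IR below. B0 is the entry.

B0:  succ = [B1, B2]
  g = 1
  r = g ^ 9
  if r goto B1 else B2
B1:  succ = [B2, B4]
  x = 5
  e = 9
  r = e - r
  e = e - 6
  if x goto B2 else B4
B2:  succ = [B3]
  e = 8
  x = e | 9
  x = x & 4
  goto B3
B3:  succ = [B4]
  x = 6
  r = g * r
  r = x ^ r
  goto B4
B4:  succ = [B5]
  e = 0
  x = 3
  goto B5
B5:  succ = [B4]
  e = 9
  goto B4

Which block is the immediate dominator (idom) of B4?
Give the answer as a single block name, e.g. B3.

idom tree: B1←B0 B2←B0 B3←B2 B4←B0 B5←B4
Join-block Dom:
  B2: preds {B0,B1}: {B0} ∩ {B0,B1} = {B0}; idom=B0
  B4: preds {B1,B3,B5}: {B0,B1} ∩ {B0,B2,B3} ∩ {B0,B4,B5} = {B0}; idom=B0

idom(B4) = B0

Answer: B0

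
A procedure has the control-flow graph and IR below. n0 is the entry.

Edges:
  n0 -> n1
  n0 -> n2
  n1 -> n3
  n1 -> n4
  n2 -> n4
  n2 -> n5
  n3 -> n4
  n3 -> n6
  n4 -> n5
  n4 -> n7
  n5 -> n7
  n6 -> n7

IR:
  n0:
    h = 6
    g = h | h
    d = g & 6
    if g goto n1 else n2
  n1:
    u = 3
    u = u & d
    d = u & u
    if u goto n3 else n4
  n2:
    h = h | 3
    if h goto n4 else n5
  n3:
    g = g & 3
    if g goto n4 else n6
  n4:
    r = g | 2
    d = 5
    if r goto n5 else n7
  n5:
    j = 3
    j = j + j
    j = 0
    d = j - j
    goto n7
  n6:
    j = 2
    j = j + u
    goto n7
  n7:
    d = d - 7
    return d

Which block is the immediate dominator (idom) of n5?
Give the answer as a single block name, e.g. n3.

Answer: n0

Analysis:
idom tree: n1←n0 n2←n0 n3←n1 n4←n0 n5←n0 n6←n3 n7←n0
Join-block Dom:
  n4: preds {n1,n2,n3}: {n0,n1} ∩ {n0,n2} ∩ {n0,n1,n3} = {n0}; idom=n0
  n5: preds {n2,n4}: {n0,n2} ∩ {n0,n4} = {n0}; idom=n0
  n7: preds {n4,n5,n6}: {n0,n4} ∩ {n0,n5} ∩ {n0,n1,n3,n6} = {n0}; idom=n0

idom(n5) = n0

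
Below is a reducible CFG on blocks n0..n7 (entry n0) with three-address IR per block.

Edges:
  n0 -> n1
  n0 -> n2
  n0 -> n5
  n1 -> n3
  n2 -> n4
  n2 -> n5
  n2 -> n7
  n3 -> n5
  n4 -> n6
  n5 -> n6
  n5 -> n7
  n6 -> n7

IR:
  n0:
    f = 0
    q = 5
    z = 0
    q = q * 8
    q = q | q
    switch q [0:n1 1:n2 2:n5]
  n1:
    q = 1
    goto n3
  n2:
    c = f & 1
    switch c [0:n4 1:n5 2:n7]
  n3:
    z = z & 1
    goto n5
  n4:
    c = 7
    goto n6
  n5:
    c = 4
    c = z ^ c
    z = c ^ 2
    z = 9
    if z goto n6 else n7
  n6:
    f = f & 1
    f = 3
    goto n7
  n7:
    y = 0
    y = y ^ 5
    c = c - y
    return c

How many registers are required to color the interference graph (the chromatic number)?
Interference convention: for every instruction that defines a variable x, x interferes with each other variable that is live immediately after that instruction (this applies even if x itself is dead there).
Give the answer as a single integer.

Answer: 3

Working:
def/use:
  n0 def {f,q,z} use ∅
  n1 def {q} use ∅
  n2 def {c} use {f}
  n3 def {z} use {z}
  n4 def {c} use ∅
  n5 def {c,z} use {z}
  n6 def {f} use {f}
  n7 def {c,y} use {c}

Live sets:
  n0: in=∅ out={f,z}
  n1: in={f,z} out={f,z}
  n2: in={f,z} out={c,f,z}
  n3: in={f,z} out={f,z}
  n4: in={f} out={c,f}
  n5: in={f,z} out={c,f}
  n6: in={c,f} out={c}
  n7: in={c} out=∅

Interfere edges:
  c↔{f,y,z}
  f↔{c,q,z}
  q↔{f,z}
  y↔{c}
  z↔{c,f,q}

Colouring:
  lower bound: {c,f,z} mutually conflict ⇒ χ ≥ 3
  3-colouring: c0={c,q}  c1={f,y}  c2={z}
  χ = 3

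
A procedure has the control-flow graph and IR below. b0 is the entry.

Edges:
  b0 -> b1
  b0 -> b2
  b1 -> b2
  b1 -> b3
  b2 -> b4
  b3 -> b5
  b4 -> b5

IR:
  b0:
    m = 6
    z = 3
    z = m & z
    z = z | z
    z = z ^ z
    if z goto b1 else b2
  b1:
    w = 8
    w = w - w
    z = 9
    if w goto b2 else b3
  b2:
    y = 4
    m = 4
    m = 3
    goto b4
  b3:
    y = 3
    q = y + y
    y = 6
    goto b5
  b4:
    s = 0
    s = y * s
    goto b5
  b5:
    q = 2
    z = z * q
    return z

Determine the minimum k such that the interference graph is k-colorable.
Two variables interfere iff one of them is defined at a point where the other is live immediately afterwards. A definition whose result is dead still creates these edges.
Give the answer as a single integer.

def/use:
  b0 def {m,z} use ∅
  b1 def {w,z} use ∅
  b2 def {m,y} use ∅
  b3 def {q,y} use ∅
  b4 def {s} use {y}
  b5 def {q,z} use {z}

Live sets:
  b0 li=∅ lo={z}
  b1 li=∅ lo={z}
  b2 li={z} lo={y,z}
  b3 li={z} lo={z}
  b4 li={y,z} lo={z}
  b5 li={z} lo=∅

Interfere edges:
  m↔{y,z}
  q↔{z}
  s↔{y,z}
  w↔{z}
  y↔{m,s,z}
  z↔{m,q,s,w,y}

Registers:
  {m,y,z} pairwise interfere (3-clique) ⇒ χ ≥ 3
  3-colouring: R0={z}  R1={q,w,y}  R2={m,s}
  χ = 3

Answer: 3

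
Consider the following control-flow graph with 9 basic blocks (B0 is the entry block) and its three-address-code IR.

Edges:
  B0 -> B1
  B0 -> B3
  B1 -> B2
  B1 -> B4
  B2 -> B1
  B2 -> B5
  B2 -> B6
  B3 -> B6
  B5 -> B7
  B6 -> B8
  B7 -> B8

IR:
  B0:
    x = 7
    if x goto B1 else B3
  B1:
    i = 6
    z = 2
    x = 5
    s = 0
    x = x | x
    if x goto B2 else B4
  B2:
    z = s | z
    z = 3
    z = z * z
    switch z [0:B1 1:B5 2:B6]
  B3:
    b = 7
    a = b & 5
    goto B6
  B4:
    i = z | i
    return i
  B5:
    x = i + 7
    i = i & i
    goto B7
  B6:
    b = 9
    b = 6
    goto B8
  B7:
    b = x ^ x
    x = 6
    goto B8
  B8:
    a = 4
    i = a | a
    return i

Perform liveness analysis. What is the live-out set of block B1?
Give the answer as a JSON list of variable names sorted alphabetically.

Answer: ["i", "s", "z"]

Working:
Per-block:
  B0: {x} / ∅
  B1: {i,s,x,z} / ∅
  B2: {z} / {s,z}
  B3: {a,b} / ∅
  B4: {i} / {i,z}
  B5: {i,x} / {i}
  B6: {b} / ∅
  B7: {b,x} / {x}
  B8: {a,i} / ∅

Liveness:
  B0 li=∅ lo=∅
  B1 li=∅ lo={i,s,z}
  B2 li={i,s,z} lo={i}
  B3 li=∅ lo=∅
  B4 li={i,z} lo=∅
  B5 li={i} lo={x}
  B6 li=∅ lo=∅
  B7 li={x} lo=∅
  B8 li=∅ lo=∅

live-out(B1) = ["i", "s", "z"]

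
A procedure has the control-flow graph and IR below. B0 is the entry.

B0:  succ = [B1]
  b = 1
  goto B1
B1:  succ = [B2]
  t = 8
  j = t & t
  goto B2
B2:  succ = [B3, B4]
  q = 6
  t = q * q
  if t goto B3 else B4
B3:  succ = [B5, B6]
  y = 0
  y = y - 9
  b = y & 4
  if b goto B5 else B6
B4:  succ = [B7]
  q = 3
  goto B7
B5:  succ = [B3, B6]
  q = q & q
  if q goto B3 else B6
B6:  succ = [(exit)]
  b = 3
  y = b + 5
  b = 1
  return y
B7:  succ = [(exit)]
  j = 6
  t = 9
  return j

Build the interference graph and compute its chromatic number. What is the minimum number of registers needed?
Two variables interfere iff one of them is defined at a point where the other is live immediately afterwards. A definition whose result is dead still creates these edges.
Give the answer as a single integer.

Block summaries:
  B0 def {b} use ∅
  B1 def {j,t} use ∅
  B2 def {q,t} use ∅
  B3 def {b,y} use ∅
  B4 def {q} use ∅
  B5 def {q} use {q}
  B6 def {b,y} use ∅
  B7 def {j,t} use ∅

Backward fixpoint:
  B0: in=∅ out=∅
  B1: in=∅ out=∅
  B2: in=∅ out={q}
  B3: in={q} out={q}
  B4: in=∅ out=∅
  B5: in={q} out={q}
  B6: in=∅ out=∅
  B7: in=∅ out=∅

Interfere edges:
  b: {q,y}
  j: {t}
  q: {b,t,y}
  t: {j,q}
  y: {b,q}

Colouring:
  {b,q,y} pairwise interfere (3-clique) ⇒ χ ≥ 3
  3-colouring: c0={j,q}  c1={b,t}  c2={y}
  χ = 3

Answer: 3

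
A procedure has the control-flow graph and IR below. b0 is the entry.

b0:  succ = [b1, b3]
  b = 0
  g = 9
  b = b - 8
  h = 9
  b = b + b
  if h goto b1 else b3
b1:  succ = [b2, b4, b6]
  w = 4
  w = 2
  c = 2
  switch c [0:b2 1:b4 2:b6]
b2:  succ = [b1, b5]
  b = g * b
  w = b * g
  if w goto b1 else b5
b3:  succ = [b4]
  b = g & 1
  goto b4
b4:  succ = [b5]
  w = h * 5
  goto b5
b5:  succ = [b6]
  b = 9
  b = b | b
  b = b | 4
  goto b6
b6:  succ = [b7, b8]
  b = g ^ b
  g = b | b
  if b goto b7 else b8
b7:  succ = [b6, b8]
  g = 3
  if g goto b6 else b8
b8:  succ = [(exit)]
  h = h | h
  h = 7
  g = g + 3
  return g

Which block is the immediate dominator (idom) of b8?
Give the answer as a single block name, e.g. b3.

Answer: b6

Analysis:
idom tree: b1←b0 b2←b1 b3←b0 b4←b0 b5←b0 b6←b0 b7←b6 b8←b6
Dom at joins:
  b1: preds {b0,b2}: {b0} ∩ {b0,b1,b2} = {b0}; idom=b0
  b4: preds {b1,b3}: {b0,b1} ∩ {b0,b3} = {b0}; idom=b0
  b5: preds {b2,b4}: {b0,b1,b2} ∩ {b0,b4} = {b0}; idom=b0
  b6: preds {b1,b5,b7}: {b0,b1} ∩ {b0,b5} ∩ {b0,b6,b7} = {b0}; idom=b0
  b8: preds {b6,b7}: {b0,b6} ∩ {b0,b6,b7} = {b0,b6}; idom=b6

idom(b8) = b6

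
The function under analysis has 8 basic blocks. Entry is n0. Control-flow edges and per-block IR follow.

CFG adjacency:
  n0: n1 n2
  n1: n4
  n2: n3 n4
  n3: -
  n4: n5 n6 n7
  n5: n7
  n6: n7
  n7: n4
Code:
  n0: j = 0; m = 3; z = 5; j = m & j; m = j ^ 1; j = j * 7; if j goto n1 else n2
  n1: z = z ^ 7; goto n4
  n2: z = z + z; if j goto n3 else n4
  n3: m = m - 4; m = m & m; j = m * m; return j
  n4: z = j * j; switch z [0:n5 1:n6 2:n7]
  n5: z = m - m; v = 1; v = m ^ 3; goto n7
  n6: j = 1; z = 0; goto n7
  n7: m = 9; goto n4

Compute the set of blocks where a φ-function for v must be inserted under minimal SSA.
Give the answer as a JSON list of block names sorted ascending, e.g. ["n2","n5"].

idom tree: n1←n0 n2←n0 n3←n2 n4←n0 n5←n4 n6←n4 n7←n4
Dom at joins:
  n4: preds {n1,n2,n7}: {n0,n1} ∩ {n0,n2} ∩ {n0,n4,n7} = {n0}; idom=n0
  n7: preds {n4,n5,n6}: {n0,n4} ∩ {n0,n4,n5} ∩ {n0,n4,n6} = {n0,n4}; idom=n4

Frontier:
  n4←n1: walk n1 to n0
  n4←n2: walk n2 to n0
  n4←n7: walk n7→n4 to n0
  n7←n4: walk · to n4
  n7←n5: walk n5 to n4
  n7←n6: walk n6 to n4
  n0 → ∅
  n1 → {n4}
  n2 → {n4}
  n3 → ∅
  n4 → {n4}
  n5 → {n7}
  n6 → {n7}
  n7 → {n4}

φ for v: defs {n5}
  DF⁺ = {n4,n7}

Answer: ["n4", "n7"]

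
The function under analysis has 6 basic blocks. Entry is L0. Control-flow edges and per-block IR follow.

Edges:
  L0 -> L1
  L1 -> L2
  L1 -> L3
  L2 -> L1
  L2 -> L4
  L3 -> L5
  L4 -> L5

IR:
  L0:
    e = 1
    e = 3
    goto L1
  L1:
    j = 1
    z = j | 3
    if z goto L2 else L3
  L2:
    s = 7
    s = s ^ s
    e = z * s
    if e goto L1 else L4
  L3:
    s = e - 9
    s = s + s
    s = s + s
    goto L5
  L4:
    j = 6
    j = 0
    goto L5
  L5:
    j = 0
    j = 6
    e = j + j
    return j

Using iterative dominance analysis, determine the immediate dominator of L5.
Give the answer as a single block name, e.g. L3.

idom tree: L1←L0 L2←L1 L3←L1 L4←L2 L5←L1
Dom at joins:
  L1: preds {L0,L2}: {L0} ∩ {L0,L1,L2} = {L0}; idom=L0
  L5: preds {L3,L4}: {L0,L1,L3} ∩ {L0,L1,L2,L4} = {L0,L1}; idom=L1

idom(L5) = L1

Answer: L1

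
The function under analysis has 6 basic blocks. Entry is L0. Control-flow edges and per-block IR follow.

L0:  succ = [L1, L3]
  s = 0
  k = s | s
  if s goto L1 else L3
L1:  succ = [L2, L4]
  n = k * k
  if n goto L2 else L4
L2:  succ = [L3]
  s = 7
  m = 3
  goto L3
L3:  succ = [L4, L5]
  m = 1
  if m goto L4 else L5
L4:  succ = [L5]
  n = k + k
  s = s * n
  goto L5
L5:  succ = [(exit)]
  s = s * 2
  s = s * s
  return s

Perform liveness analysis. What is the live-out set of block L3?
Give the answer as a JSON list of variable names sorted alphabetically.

Answer: ["k", "s"]

Derivation:
Per-block:
  L0: {k,s} / ∅
  L1: {n} / {k}
  L2: {m,s} / ∅
  L3: {m} / ∅
  L4: {n,s} / {k,s}
  L5: {s} / {s}

Live sets:
  L0 li=∅ lo={k,s}
  L1 li={k,s} lo={k,s}
  L2 li={k} lo={k,s}
  L3 li={k,s} lo={k,s}
  L4 li={k,s} lo={s}
  L5 li={s} lo=∅

live-out(L3) = ["k", "s"]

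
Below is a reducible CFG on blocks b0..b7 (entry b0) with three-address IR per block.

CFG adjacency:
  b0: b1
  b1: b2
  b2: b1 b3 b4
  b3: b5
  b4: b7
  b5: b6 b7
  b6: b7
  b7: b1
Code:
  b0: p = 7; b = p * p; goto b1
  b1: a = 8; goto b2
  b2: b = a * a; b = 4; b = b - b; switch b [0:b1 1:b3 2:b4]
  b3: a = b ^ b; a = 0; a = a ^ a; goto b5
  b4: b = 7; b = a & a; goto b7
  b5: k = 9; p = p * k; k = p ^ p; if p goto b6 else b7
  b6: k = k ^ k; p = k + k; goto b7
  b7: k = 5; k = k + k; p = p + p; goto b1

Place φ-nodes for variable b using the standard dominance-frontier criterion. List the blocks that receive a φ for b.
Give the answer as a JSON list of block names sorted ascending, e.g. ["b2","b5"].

Answer: ["b1", "b7"]

Working:
idom tree: b1←b0 b2←b1 b3←b2 b4←b2 b5←b3 b6←b5 b7←b2
Join-block Dom:
  b1: preds {b0,b2,b7}: {b0} ∩ {b0,b1,b2} ∩ {b0,b1,b2,b7} = {b0}; idom=b0
  b7: preds {b4,b5,b6}: {b0,b1,b2,b4} ∩ {b0,b1,b2,b3,b5} ∩ {b0,b1,b2,b3,b5,b6} = {b0,b1,b2}; idom=b2

Frontier:
  join b1 pred b0: · stop@b0
  join b1 pred b2: b2→b1 stop@b0
  join b1 pred b7: b7→b2→b1 stop@b0
  join b7 pred b4: b4 stop@b2
  join b7 pred b5: b5→b3 stop@b2
  join b7 pred b6: b6→b5→b3 stop@b2
  b0: DF=∅
  b1: DF={b1}
  b2: DF={b1}
  b3: DF={b7}
  b4: DF={b7}
  b5: DF={b7}
  b6: DF={b7}
  b7: DF={b1}

φ for b: defs {b0,b2,b4}
  DF⁺ = {b1,b7}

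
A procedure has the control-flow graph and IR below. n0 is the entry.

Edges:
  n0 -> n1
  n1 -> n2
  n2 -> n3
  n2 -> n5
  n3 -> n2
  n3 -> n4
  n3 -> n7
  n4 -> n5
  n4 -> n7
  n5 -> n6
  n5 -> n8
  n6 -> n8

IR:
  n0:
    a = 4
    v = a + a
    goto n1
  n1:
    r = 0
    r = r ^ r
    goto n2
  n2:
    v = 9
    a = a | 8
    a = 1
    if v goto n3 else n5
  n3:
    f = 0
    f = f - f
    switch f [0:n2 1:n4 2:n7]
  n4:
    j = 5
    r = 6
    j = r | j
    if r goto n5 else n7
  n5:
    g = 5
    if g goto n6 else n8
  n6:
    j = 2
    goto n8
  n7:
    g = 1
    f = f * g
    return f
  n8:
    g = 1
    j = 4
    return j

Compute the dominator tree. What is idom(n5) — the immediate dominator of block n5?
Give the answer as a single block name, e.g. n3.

Answer: n2

Working:
idom tree: n1←n0 n2←n1 n3←n2 n4←n3 n5←n2 n6←n5 n7←n3 n8←n5
Join-block Dom:
  n2: preds {n1,n3}: {n0,n1} ∩ {n0,n1,n2,n3} = {n0,n1}; idom=n1
  n5: preds {n2,n4}: {n0,n1,n2} ∩ {n0,n1,n2,n3,n4} = {n0,n1,n2}; idom=n2
  n7: preds {n3,n4}: {n0,n1,n2,n3} ∩ {n0,n1,n2,n3,n4} = {n0,n1,n2,n3}; idom=n3
  n8: preds {n5,n6}: {n0,n1,n2,n5} ∩ {n0,n1,n2,n5,n6} = {n0,n1,n2,n5}; idom=n5

idom(n5) = n2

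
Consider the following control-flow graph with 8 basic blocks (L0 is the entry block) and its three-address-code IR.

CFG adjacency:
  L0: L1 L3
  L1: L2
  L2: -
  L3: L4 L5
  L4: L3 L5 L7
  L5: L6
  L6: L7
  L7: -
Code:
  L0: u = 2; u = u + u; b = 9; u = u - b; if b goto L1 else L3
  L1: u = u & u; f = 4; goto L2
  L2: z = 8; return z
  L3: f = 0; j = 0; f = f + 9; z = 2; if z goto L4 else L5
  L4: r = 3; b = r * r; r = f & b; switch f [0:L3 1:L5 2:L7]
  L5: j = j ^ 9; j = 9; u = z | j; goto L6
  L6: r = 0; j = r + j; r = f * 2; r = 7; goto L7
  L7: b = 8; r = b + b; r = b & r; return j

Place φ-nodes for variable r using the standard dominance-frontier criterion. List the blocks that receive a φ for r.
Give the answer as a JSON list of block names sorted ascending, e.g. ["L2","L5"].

idom tree: L1←L0 L2←L1 L3←L0 L4←L3 L5←L3 L6←L5 L7←L3
Dom∩ at merges:
  L3: preds {L0,L4}: {L0} ∩ {L0,L3,L4} = {L0}; idom=L0
  L5: preds {L3,L4}: {L0,L3} ∩ {L0,L3,L4} = {L0,L3}; idom=L3
  L7: preds {L4,L6}: {L0,L3,L4} ∩ {L0,L3,L5,L6} = {L0,L3}; idom=L3

Frontier:
  L3←L0: walk · to L0
  L3←L4: walk L4→L3 to L0
  L5←L3: walk · to L3
  L5←L4: walk L4 to L3
  L7←L4: walk L4 to L3
  L7←L6: walk L6→L5 to L3
  DF(L0)=∅
  DF(L1)=∅
  DF(L2)=∅
  DF(L3)={L3}
  DF(L4)={L3,L5,L7}
  DF(L5)={L7}
  DF(L6)={L7}
  DF(L7)=∅

φ for r: defs {L4,L6,L7}
  DF⁺ = {L3,L5,L7}

Answer: ["L3", "L5", "L7"]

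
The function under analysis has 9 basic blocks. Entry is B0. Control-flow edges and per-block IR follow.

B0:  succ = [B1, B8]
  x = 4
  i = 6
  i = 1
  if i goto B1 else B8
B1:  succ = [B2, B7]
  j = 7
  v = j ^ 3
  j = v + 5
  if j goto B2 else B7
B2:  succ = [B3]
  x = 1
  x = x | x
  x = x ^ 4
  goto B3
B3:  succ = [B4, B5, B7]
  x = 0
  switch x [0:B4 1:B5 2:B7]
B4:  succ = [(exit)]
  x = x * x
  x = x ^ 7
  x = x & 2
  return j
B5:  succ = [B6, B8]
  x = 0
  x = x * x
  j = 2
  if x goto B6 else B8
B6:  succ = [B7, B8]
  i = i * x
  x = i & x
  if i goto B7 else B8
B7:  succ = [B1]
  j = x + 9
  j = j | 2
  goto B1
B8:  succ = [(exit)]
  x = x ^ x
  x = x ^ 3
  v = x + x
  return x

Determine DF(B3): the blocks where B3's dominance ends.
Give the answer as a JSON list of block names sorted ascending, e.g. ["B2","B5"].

idom tree: B1←B0 B2←B1 B3←B2 B4←B3 B5←B3 B6←B5 B7←B1 B8←B0
Join-block Dom:
  B1: preds {B0,B7}: {B0} ∩ {B0,B1,B7} = {B0}; idom=B0
  B7: preds {B1,B3,B6}: {B0,B1} ∩ {B0,B1,B2,B3} ∩ {B0,B1,B2,B3,B5,B6} = {B0,B1}; idom=B1
  B8: preds {B0,B5,B6}: {B0} ∩ {B0,B1,B2,B3,B5} ∩ {B0,B1,B2,B3,B5,B6} = {B0}; idom=B0

Frontier:
  B1←B0: walk · to B0
  B1←B7: walk B7→B1 to B0
  B7←B1: walk · to B1
  B7←B3: walk B3→B2 to B1
  B7←B6: walk B6→B5→B3→B2 to B1
  B8←B0: walk · to B0
  B8←B5: walk B5→B3→B2→B1 to B0
  B8←B6: walk B6→B5→B3→B2→B1 to B0
  B0: DF=∅
  B1: DF={B1,B8}
  B2: DF={B7,B8}
  B3: DF={B7,B8}
  B4: DF=∅
  B5: DF={B7,B8}
  B6: DF={B7,B8}
  B7: DF={B1}
  B8: DF=∅

DF(B3) = ["B7", "B8"]

Answer: ["B7", "B8"]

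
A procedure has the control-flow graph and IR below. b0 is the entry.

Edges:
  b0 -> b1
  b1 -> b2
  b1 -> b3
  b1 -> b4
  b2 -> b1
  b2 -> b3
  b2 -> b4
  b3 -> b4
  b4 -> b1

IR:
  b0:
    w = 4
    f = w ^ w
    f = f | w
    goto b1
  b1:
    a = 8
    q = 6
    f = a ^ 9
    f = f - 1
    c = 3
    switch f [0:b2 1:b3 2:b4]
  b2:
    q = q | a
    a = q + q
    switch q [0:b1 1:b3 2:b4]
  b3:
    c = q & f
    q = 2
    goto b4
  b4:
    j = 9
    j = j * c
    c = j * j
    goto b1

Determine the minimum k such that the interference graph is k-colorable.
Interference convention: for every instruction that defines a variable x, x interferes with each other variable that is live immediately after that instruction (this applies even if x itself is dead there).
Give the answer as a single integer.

Answer: 4

Analysis:
def/use:
  b0: {f,w} / ∅
  b1: {a,c,f,q} / ∅
  b2: {a,q} / {a,q}
  b3: {c,q} / {f,q}
  b4: {c,j} / {c}

Backward fixpoint:
  b0 li=∅ lo=∅
  b1 li=∅ lo={a,c,f,q}
  b2 li={a,c,f,q} lo={c,f,q}
  b3 li={f,q} lo={c}
  b4 li={c} lo=∅

Interfere edges:
  a↔{c,f,q}
  c↔{a,f,j,q}
  f↔{a,c,q,w}
  j↔{c}
  q↔{a,c,f}
  w↔{f}

Registers:
  {a,c,f,q} pairwise interfere (4-clique) ⇒ χ ≥ 4
  4-colouring: r0={c,w}  r1={f,j}  r2={a}  r3={q}
  χ = 4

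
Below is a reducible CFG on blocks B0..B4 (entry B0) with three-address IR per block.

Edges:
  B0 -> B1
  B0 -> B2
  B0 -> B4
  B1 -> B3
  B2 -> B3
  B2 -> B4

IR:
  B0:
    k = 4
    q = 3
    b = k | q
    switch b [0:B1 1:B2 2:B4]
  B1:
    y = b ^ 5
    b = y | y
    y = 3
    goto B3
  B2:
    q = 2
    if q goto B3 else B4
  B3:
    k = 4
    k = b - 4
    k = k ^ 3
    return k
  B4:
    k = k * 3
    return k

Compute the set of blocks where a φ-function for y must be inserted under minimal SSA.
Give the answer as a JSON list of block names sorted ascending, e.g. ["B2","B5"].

Answer: ["B3"]

Analysis:
idom tree: B1←B0 B2←B0 B3←B0 B4←B0
Join-block Dom:
  B3: preds {B1,B2}: {B0,B1} ∩ {B0,B2} = {B0}; idom=B0
  B4: preds {B0,B2}: {B0} ∩ {B0,B2} = {B0}; idom=B0

DF derivation:
  join B3 pred B1: B1 stop@B0
  join B3 pred B2: B2 stop@B0
  join B4 pred B0: · stop@B0
  join B4 pred B2: B2 stop@B0
  B0: DF=∅
  B1: DF={B3}
  B2: DF={B3,B4}
  B3: DF=∅
  B4: DF=∅

φ for y: defs {B1}
  DF⁺ = {B3}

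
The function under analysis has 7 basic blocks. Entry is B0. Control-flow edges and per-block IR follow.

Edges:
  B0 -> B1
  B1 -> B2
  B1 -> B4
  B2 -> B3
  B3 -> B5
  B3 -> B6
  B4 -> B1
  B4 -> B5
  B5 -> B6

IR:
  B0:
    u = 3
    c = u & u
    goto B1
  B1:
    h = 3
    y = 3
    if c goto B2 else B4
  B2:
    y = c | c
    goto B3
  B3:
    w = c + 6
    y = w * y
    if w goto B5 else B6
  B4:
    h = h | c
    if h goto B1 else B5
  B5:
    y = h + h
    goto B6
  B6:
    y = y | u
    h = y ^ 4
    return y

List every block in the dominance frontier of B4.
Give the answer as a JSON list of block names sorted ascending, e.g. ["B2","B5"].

Answer: ["B1", "B5"]

Analysis:
idom tree: B1←B0 B2←B1 B3←B2 B4←B1 B5←B1 B6←B1
Dom∩ at merges:
  B1: preds {B0,B4}: {B0} ∩ {B0,B1,B4} = {B0}; idom=B0
  B5: preds {B3,B4}: {B0,B1,B2,B3} ∩ {B0,B1,B4} = {B0,B1}; idom=B1
  B6: preds {B3,B5}: {B0,B1,B2,B3} ∩ {B0,B1,B5} = {B0,B1}; idom=B1

Frontier:
  join B1 pred B0: · stop@B0
  join B1 pred B4: B4→B1 stop@B0
  join B5 pred B3: B3→B2 stop@B1
  join B5 pred B4: B4 stop@B1
  join B6 pred B3: B3→B2 stop@B1
  join B6 pred B5: B5 stop@B1
  B0: DF=∅
  B1: DF={B1}
  B2: DF={B5,B6}
  B3: DF={B5,B6}
  B4: DF={B1,B5}
  B5: DF={B6}
  B6: DF=∅

DF(B4) = ["B1", "B5"]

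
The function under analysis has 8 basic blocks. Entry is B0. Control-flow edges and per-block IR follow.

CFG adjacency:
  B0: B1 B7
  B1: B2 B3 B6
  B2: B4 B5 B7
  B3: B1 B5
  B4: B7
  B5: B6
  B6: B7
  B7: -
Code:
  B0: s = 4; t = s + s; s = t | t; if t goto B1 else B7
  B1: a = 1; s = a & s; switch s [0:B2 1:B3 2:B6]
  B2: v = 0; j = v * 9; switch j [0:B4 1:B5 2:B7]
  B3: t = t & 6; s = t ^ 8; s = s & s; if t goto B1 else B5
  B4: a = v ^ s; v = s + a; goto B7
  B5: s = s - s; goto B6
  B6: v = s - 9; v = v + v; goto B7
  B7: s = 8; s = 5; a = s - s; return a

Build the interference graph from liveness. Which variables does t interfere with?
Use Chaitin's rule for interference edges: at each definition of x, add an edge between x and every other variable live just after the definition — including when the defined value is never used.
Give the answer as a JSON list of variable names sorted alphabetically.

Per-block:
  B0: def={s,t} ue=∅
  B1: def={a,s} ue={s}
  B2: def={j,v} ue=∅
  B3: def={s,t} ue={t}
  B4: def={a,v} ue={s,v}
  B5: def={s} ue={s}
  B6: def={v} ue={s}
  B7: def={a,s} ue=∅

Live sets:
  B0 li=∅ lo={s,t}
  B1 li={s,t} lo={s,t}
  B2 li={s} lo={s,v}
  B3 li={t} lo={s,t}
  B4 li={s,v} lo=∅
  B5 li={s} lo={s}
  B6 li={s} lo=∅
  B7 li=∅ lo=∅

Interference:
  a: {s,t}
  j: {s,v}
  s: {a,j,t,v}
  t: {a,s}
  v: {j,s}

N(t) = ["a", "s"]

Answer: ["a", "s"]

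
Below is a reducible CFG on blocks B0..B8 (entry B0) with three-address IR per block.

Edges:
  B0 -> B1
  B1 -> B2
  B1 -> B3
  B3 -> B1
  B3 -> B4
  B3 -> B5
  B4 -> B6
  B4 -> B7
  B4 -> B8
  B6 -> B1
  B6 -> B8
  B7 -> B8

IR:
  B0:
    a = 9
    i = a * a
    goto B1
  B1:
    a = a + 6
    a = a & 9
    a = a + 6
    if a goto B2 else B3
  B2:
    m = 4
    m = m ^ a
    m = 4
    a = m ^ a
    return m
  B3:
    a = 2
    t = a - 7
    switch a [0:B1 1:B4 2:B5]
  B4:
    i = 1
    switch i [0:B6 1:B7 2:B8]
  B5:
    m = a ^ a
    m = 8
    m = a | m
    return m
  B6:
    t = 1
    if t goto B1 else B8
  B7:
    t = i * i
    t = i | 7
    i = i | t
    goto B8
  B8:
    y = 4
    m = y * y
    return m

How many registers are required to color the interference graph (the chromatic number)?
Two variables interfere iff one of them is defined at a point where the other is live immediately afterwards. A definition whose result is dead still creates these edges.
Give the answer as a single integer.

Answer: 3

Working:
def/use:
  B0: def={a,i} ue=∅
  B1: def={a} ue={a}
  B2: def={a,m} ue={a}
  B3: def={a,t} ue=∅
  B4: def={i} ue=∅
  B5: def={m} ue={a}
  B6: def={t} ue=∅
  B7: def={i,t} ue={i}
  B8: def={m,y} ue=∅

Live sets:
  live B0: ∅→{a}
  live B1: {a}→{a}
  live B2: {a}→∅
  live B3: ∅→{a}
  live B4: {a}→{a,i}
  live B5: {a}→∅
  live B6: {a}→{a}
  live B7: {i}→∅
  live B8: ∅→∅

Conflict graph:
  a — {i,m,t}
  i — {a,t}
  m — {a}
  t — {a,i}
  y — ∅

Colouring:
  lower bound: {a,i,t} mutually conflict ⇒ χ ≥ 3
  3-colouring: r0={a,y}  r1={i,m}  r2={t}
  χ = 3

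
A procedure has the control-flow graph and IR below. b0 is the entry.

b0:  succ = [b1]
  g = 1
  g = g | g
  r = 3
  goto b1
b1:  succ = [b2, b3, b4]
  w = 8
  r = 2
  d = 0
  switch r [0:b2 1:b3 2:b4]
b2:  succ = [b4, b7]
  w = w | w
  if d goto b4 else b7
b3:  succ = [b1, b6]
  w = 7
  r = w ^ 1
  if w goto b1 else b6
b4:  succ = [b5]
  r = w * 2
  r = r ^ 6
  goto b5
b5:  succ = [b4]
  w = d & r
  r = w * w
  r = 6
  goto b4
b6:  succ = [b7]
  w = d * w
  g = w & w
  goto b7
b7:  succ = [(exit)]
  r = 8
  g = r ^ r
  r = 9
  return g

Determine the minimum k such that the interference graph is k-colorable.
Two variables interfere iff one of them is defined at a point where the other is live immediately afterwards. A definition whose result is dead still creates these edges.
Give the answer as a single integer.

Answer: 3

Working:
Per-block:
  b0 def {g,r} use ∅
  b1 def {d,r,w} use ∅
  b2 def {w} use {d,w}
  b3 def {r,w} use ∅
  b4 def {r} use {w}
  b5 def {r,w} use {d,r}
  b6 def {g,w} use {d,w}
  b7 def {g,r} use ∅

Liveness:
  b0: in=∅ out=∅
  b1: in=∅ out={d,w}
  b2: in={d,w} out={d,w}
  b3: in={d} out={d,w}
  b4: in={d,w} out={d,r}
  b5: in={d,r} out={d,w}
  b6: in={d,w} out=∅
  b7: in=∅ out=∅

Interference:
  d: {r,w}
  g: {r}
  r: {d,g,w}
  w: {d,r}

Chromatic number:
  lower bound: {d,r,w} mutually conflict ⇒ χ ≥ 3
  3-colouring: c0={r}  c1={d,g}  c2={w}
  χ = 3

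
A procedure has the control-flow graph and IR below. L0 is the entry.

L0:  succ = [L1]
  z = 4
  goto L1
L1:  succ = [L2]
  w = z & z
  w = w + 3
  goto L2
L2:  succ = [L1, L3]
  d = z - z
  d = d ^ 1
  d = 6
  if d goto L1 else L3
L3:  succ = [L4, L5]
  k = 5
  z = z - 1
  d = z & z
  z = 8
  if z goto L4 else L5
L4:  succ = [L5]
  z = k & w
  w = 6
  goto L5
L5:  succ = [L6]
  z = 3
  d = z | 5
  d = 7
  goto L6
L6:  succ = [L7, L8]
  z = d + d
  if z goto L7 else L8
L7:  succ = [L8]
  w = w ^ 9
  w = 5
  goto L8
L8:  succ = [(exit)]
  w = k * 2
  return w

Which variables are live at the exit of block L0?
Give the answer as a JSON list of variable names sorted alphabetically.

Answer: ["z"]

Derivation:
Per-block:
  L0: def={z} ue=∅
  L1: def={w} ue={z}
  L2: def={d} ue={z}
  L3: def={d,k,z} ue={z}
  L4: def={w,z} ue={k,w}
  L5: def={d,z} ue=∅
  L6: def={z} ue={d}
  L7: def={w} ue={w}
  L8: def={w} ue={k}

Liveness:
  L0: in=∅ out={z}
  L1: in={z} out={w,z}
  L2: in={w,z} out={w,z}
  L3: in={w,z} out={k,w}
  L4: in={k,w} out={k,w}
  L5: in={k,w} out={d,k,w}
  L6: in={d,k,w} out={k,w}
  L7: in={k,w} out={k}
  L8: in={k} out=∅

live-out(L0) = ["z"]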